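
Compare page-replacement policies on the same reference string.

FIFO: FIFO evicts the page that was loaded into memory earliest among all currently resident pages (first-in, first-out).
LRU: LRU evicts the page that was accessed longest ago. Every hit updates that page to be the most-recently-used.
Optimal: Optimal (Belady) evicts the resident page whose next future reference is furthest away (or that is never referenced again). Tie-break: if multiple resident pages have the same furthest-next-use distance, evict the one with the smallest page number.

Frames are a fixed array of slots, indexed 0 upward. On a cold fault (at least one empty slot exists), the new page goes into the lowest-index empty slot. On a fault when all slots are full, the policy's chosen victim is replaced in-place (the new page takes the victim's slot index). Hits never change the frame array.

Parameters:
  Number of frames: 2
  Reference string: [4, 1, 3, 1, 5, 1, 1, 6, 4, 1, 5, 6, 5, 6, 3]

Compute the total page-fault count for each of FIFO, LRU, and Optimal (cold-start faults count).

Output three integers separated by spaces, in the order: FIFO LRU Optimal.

--- FIFO ---
  step 0: ref 4 -> FAULT, frames=[4,-] (faults so far: 1)
  step 1: ref 1 -> FAULT, frames=[4,1] (faults so far: 2)
  step 2: ref 3 -> FAULT, evict 4, frames=[3,1] (faults so far: 3)
  step 3: ref 1 -> HIT, frames=[3,1] (faults so far: 3)
  step 4: ref 5 -> FAULT, evict 1, frames=[3,5] (faults so far: 4)
  step 5: ref 1 -> FAULT, evict 3, frames=[1,5] (faults so far: 5)
  step 6: ref 1 -> HIT, frames=[1,5] (faults so far: 5)
  step 7: ref 6 -> FAULT, evict 5, frames=[1,6] (faults so far: 6)
  step 8: ref 4 -> FAULT, evict 1, frames=[4,6] (faults so far: 7)
  step 9: ref 1 -> FAULT, evict 6, frames=[4,1] (faults so far: 8)
  step 10: ref 5 -> FAULT, evict 4, frames=[5,1] (faults so far: 9)
  step 11: ref 6 -> FAULT, evict 1, frames=[5,6] (faults so far: 10)
  step 12: ref 5 -> HIT, frames=[5,6] (faults so far: 10)
  step 13: ref 6 -> HIT, frames=[5,6] (faults so far: 10)
  step 14: ref 3 -> FAULT, evict 5, frames=[3,6] (faults so far: 11)
  FIFO total faults: 11
--- LRU ---
  step 0: ref 4 -> FAULT, frames=[4,-] (faults so far: 1)
  step 1: ref 1 -> FAULT, frames=[4,1] (faults so far: 2)
  step 2: ref 3 -> FAULT, evict 4, frames=[3,1] (faults so far: 3)
  step 3: ref 1 -> HIT, frames=[3,1] (faults so far: 3)
  step 4: ref 5 -> FAULT, evict 3, frames=[5,1] (faults so far: 4)
  step 5: ref 1 -> HIT, frames=[5,1] (faults so far: 4)
  step 6: ref 1 -> HIT, frames=[5,1] (faults so far: 4)
  step 7: ref 6 -> FAULT, evict 5, frames=[6,1] (faults so far: 5)
  step 8: ref 4 -> FAULT, evict 1, frames=[6,4] (faults so far: 6)
  step 9: ref 1 -> FAULT, evict 6, frames=[1,4] (faults so far: 7)
  step 10: ref 5 -> FAULT, evict 4, frames=[1,5] (faults so far: 8)
  step 11: ref 6 -> FAULT, evict 1, frames=[6,5] (faults so far: 9)
  step 12: ref 5 -> HIT, frames=[6,5] (faults so far: 9)
  step 13: ref 6 -> HIT, frames=[6,5] (faults so far: 9)
  step 14: ref 3 -> FAULT, evict 5, frames=[6,3] (faults so far: 10)
  LRU total faults: 10
--- Optimal ---
  step 0: ref 4 -> FAULT, frames=[4,-] (faults so far: 1)
  step 1: ref 1 -> FAULT, frames=[4,1] (faults so far: 2)
  step 2: ref 3 -> FAULT, evict 4, frames=[3,1] (faults so far: 3)
  step 3: ref 1 -> HIT, frames=[3,1] (faults so far: 3)
  step 4: ref 5 -> FAULT, evict 3, frames=[5,1] (faults so far: 4)
  step 5: ref 1 -> HIT, frames=[5,1] (faults so far: 4)
  step 6: ref 1 -> HIT, frames=[5,1] (faults so far: 4)
  step 7: ref 6 -> FAULT, evict 5, frames=[6,1] (faults so far: 5)
  step 8: ref 4 -> FAULT, evict 6, frames=[4,1] (faults so far: 6)
  step 9: ref 1 -> HIT, frames=[4,1] (faults so far: 6)
  step 10: ref 5 -> FAULT, evict 1, frames=[4,5] (faults so far: 7)
  step 11: ref 6 -> FAULT, evict 4, frames=[6,5] (faults so far: 8)
  step 12: ref 5 -> HIT, frames=[6,5] (faults so far: 8)
  step 13: ref 6 -> HIT, frames=[6,5] (faults so far: 8)
  step 14: ref 3 -> FAULT, evict 5, frames=[6,3] (faults so far: 9)
  Optimal total faults: 9

Answer: 11 10 9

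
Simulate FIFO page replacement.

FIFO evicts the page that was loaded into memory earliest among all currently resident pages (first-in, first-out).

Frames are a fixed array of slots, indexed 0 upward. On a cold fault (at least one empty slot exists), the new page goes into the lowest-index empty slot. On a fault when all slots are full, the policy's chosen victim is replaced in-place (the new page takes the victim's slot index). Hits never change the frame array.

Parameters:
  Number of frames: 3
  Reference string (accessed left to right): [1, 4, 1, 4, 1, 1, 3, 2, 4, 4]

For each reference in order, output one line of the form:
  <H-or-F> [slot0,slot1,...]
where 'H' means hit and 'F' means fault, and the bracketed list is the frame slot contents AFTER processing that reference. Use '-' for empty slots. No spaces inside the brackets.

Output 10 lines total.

F [1,-,-]
F [1,4,-]
H [1,4,-]
H [1,4,-]
H [1,4,-]
H [1,4,-]
F [1,4,3]
F [2,4,3]
H [2,4,3]
H [2,4,3]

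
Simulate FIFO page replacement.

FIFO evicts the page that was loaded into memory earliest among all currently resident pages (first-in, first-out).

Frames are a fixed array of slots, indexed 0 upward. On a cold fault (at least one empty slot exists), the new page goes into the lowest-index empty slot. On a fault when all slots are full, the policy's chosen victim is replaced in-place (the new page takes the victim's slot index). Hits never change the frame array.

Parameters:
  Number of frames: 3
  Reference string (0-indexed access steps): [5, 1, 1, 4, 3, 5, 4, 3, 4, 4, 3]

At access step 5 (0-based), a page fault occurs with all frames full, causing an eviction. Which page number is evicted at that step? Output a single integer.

Step 0: ref 5 -> FAULT, frames=[5,-,-]
Step 1: ref 1 -> FAULT, frames=[5,1,-]
Step 2: ref 1 -> HIT, frames=[5,1,-]
Step 3: ref 4 -> FAULT, frames=[5,1,4]
Step 4: ref 3 -> FAULT, evict 5, frames=[3,1,4]
Step 5: ref 5 -> FAULT, evict 1, frames=[3,5,4]
At step 5: evicted page 1

Answer: 1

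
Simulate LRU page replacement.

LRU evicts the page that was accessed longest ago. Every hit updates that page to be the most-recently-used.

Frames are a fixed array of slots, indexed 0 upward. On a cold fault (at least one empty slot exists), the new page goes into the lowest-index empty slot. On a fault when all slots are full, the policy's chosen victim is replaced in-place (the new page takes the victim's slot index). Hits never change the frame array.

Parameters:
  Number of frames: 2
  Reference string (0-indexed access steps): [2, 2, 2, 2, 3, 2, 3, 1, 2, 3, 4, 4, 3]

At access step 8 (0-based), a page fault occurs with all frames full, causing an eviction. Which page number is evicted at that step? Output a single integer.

Step 0: ref 2 -> FAULT, frames=[2,-]
Step 1: ref 2 -> HIT, frames=[2,-]
Step 2: ref 2 -> HIT, frames=[2,-]
Step 3: ref 2 -> HIT, frames=[2,-]
Step 4: ref 3 -> FAULT, frames=[2,3]
Step 5: ref 2 -> HIT, frames=[2,3]
Step 6: ref 3 -> HIT, frames=[2,3]
Step 7: ref 1 -> FAULT, evict 2, frames=[1,3]
Step 8: ref 2 -> FAULT, evict 3, frames=[1,2]
At step 8: evicted page 3

Answer: 3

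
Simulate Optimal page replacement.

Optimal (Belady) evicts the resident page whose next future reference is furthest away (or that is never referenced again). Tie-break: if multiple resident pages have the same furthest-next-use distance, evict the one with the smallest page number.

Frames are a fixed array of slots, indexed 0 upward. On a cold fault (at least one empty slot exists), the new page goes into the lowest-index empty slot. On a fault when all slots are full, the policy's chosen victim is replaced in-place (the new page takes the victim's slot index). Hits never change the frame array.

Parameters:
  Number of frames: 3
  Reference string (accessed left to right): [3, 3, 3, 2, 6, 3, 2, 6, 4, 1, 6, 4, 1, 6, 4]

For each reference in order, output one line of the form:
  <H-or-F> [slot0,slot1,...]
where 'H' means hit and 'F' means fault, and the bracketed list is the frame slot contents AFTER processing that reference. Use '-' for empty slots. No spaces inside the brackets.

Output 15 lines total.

F [3,-,-]
H [3,-,-]
H [3,-,-]
F [3,2,-]
F [3,2,6]
H [3,2,6]
H [3,2,6]
H [3,2,6]
F [3,4,6]
F [1,4,6]
H [1,4,6]
H [1,4,6]
H [1,4,6]
H [1,4,6]
H [1,4,6]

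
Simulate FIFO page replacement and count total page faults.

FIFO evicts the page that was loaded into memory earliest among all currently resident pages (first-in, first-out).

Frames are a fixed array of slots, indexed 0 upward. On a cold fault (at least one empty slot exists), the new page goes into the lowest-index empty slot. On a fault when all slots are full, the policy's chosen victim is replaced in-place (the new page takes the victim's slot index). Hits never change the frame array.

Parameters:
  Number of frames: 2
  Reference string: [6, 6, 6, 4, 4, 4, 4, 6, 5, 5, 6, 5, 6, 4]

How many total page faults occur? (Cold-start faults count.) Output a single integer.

Answer: 5

Derivation:
Step 0: ref 6 → FAULT, frames=[6,-]
Step 1: ref 6 → HIT, frames=[6,-]
Step 2: ref 6 → HIT, frames=[6,-]
Step 3: ref 4 → FAULT, frames=[6,4]
Step 4: ref 4 → HIT, frames=[6,4]
Step 5: ref 4 → HIT, frames=[6,4]
Step 6: ref 4 → HIT, frames=[6,4]
Step 7: ref 6 → HIT, frames=[6,4]
Step 8: ref 5 → FAULT (evict 6), frames=[5,4]
Step 9: ref 5 → HIT, frames=[5,4]
Step 10: ref 6 → FAULT (evict 4), frames=[5,6]
Step 11: ref 5 → HIT, frames=[5,6]
Step 12: ref 6 → HIT, frames=[5,6]
Step 13: ref 4 → FAULT (evict 5), frames=[4,6]
Total faults: 5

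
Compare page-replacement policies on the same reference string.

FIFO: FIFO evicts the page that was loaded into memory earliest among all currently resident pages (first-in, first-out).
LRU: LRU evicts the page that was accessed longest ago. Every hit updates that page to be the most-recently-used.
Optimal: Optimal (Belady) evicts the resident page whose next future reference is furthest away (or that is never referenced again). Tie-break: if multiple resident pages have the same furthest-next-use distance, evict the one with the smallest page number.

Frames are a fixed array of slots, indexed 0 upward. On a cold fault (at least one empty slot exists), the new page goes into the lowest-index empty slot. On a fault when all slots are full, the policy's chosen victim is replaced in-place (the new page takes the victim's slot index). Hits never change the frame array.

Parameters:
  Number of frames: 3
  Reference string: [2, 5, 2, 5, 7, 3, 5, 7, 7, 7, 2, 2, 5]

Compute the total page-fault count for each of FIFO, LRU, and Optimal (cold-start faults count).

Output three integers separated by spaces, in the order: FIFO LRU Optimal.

--- FIFO ---
  step 0: ref 2 -> FAULT, frames=[2,-,-] (faults so far: 1)
  step 1: ref 5 -> FAULT, frames=[2,5,-] (faults so far: 2)
  step 2: ref 2 -> HIT, frames=[2,5,-] (faults so far: 2)
  step 3: ref 5 -> HIT, frames=[2,5,-] (faults so far: 2)
  step 4: ref 7 -> FAULT, frames=[2,5,7] (faults so far: 3)
  step 5: ref 3 -> FAULT, evict 2, frames=[3,5,7] (faults so far: 4)
  step 6: ref 5 -> HIT, frames=[3,5,7] (faults so far: 4)
  step 7: ref 7 -> HIT, frames=[3,5,7] (faults so far: 4)
  step 8: ref 7 -> HIT, frames=[3,5,7] (faults so far: 4)
  step 9: ref 7 -> HIT, frames=[3,5,7] (faults so far: 4)
  step 10: ref 2 -> FAULT, evict 5, frames=[3,2,7] (faults so far: 5)
  step 11: ref 2 -> HIT, frames=[3,2,7] (faults so far: 5)
  step 12: ref 5 -> FAULT, evict 7, frames=[3,2,5] (faults so far: 6)
  FIFO total faults: 6
--- LRU ---
  step 0: ref 2 -> FAULT, frames=[2,-,-] (faults so far: 1)
  step 1: ref 5 -> FAULT, frames=[2,5,-] (faults so far: 2)
  step 2: ref 2 -> HIT, frames=[2,5,-] (faults so far: 2)
  step 3: ref 5 -> HIT, frames=[2,5,-] (faults so far: 2)
  step 4: ref 7 -> FAULT, frames=[2,5,7] (faults so far: 3)
  step 5: ref 3 -> FAULT, evict 2, frames=[3,5,7] (faults so far: 4)
  step 6: ref 5 -> HIT, frames=[3,5,7] (faults so far: 4)
  step 7: ref 7 -> HIT, frames=[3,5,7] (faults so far: 4)
  step 8: ref 7 -> HIT, frames=[3,5,7] (faults so far: 4)
  step 9: ref 7 -> HIT, frames=[3,5,7] (faults so far: 4)
  step 10: ref 2 -> FAULT, evict 3, frames=[2,5,7] (faults so far: 5)
  step 11: ref 2 -> HIT, frames=[2,5,7] (faults so far: 5)
  step 12: ref 5 -> HIT, frames=[2,5,7] (faults so far: 5)
  LRU total faults: 5
--- Optimal ---
  step 0: ref 2 -> FAULT, frames=[2,-,-] (faults so far: 1)
  step 1: ref 5 -> FAULT, frames=[2,5,-] (faults so far: 2)
  step 2: ref 2 -> HIT, frames=[2,5,-] (faults so far: 2)
  step 3: ref 5 -> HIT, frames=[2,5,-] (faults so far: 2)
  step 4: ref 7 -> FAULT, frames=[2,5,7] (faults so far: 3)
  step 5: ref 3 -> FAULT, evict 2, frames=[3,5,7] (faults so far: 4)
  step 6: ref 5 -> HIT, frames=[3,5,7] (faults so far: 4)
  step 7: ref 7 -> HIT, frames=[3,5,7] (faults so far: 4)
  step 8: ref 7 -> HIT, frames=[3,5,7] (faults so far: 4)
  step 9: ref 7 -> HIT, frames=[3,5,7] (faults so far: 4)
  step 10: ref 2 -> FAULT, evict 3, frames=[2,5,7] (faults so far: 5)
  step 11: ref 2 -> HIT, frames=[2,5,7] (faults so far: 5)
  step 12: ref 5 -> HIT, frames=[2,5,7] (faults so far: 5)
  Optimal total faults: 5

Answer: 6 5 5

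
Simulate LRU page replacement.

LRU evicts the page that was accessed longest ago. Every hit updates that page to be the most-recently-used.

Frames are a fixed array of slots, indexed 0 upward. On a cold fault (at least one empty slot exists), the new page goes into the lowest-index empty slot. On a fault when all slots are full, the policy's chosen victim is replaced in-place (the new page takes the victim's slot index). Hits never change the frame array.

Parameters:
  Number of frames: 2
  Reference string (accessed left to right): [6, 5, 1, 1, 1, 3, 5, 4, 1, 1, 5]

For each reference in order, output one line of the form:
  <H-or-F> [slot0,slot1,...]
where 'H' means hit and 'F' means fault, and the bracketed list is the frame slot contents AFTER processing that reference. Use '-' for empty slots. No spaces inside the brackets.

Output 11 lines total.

F [6,-]
F [6,5]
F [1,5]
H [1,5]
H [1,5]
F [1,3]
F [5,3]
F [5,4]
F [1,4]
H [1,4]
F [1,5]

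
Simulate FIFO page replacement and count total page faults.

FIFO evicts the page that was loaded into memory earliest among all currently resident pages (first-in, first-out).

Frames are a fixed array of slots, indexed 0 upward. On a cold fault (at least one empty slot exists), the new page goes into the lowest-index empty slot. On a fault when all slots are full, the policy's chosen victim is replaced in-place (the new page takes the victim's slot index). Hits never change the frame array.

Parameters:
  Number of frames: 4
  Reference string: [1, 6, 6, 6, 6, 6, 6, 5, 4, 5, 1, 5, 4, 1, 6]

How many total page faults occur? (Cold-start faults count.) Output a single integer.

Step 0: ref 1 → FAULT, frames=[1,-,-,-]
Step 1: ref 6 → FAULT, frames=[1,6,-,-]
Step 2: ref 6 → HIT, frames=[1,6,-,-]
Step 3: ref 6 → HIT, frames=[1,6,-,-]
Step 4: ref 6 → HIT, frames=[1,6,-,-]
Step 5: ref 6 → HIT, frames=[1,6,-,-]
Step 6: ref 6 → HIT, frames=[1,6,-,-]
Step 7: ref 5 → FAULT, frames=[1,6,5,-]
Step 8: ref 4 → FAULT, frames=[1,6,5,4]
Step 9: ref 5 → HIT, frames=[1,6,5,4]
Step 10: ref 1 → HIT, frames=[1,6,5,4]
Step 11: ref 5 → HIT, frames=[1,6,5,4]
Step 12: ref 4 → HIT, frames=[1,6,5,4]
Step 13: ref 1 → HIT, frames=[1,6,5,4]
Step 14: ref 6 → HIT, frames=[1,6,5,4]
Total faults: 4

Answer: 4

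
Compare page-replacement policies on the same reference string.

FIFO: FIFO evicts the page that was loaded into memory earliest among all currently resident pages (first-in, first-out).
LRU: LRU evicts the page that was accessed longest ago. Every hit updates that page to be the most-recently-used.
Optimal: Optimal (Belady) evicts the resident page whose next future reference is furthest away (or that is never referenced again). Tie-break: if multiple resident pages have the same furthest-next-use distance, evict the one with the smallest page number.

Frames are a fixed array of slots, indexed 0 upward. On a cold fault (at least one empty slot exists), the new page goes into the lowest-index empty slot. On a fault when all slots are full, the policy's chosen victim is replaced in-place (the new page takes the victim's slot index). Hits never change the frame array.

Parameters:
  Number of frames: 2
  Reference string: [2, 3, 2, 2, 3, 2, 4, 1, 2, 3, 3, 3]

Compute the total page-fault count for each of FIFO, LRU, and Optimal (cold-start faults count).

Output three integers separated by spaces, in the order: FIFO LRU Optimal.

--- FIFO ---
  step 0: ref 2 -> FAULT, frames=[2,-] (faults so far: 1)
  step 1: ref 3 -> FAULT, frames=[2,3] (faults so far: 2)
  step 2: ref 2 -> HIT, frames=[2,3] (faults so far: 2)
  step 3: ref 2 -> HIT, frames=[2,3] (faults so far: 2)
  step 4: ref 3 -> HIT, frames=[2,3] (faults so far: 2)
  step 5: ref 2 -> HIT, frames=[2,3] (faults so far: 2)
  step 6: ref 4 -> FAULT, evict 2, frames=[4,3] (faults so far: 3)
  step 7: ref 1 -> FAULT, evict 3, frames=[4,1] (faults so far: 4)
  step 8: ref 2 -> FAULT, evict 4, frames=[2,1] (faults so far: 5)
  step 9: ref 3 -> FAULT, evict 1, frames=[2,3] (faults so far: 6)
  step 10: ref 3 -> HIT, frames=[2,3] (faults so far: 6)
  step 11: ref 3 -> HIT, frames=[2,3] (faults so far: 6)
  FIFO total faults: 6
--- LRU ---
  step 0: ref 2 -> FAULT, frames=[2,-] (faults so far: 1)
  step 1: ref 3 -> FAULT, frames=[2,3] (faults so far: 2)
  step 2: ref 2 -> HIT, frames=[2,3] (faults so far: 2)
  step 3: ref 2 -> HIT, frames=[2,3] (faults so far: 2)
  step 4: ref 3 -> HIT, frames=[2,3] (faults so far: 2)
  step 5: ref 2 -> HIT, frames=[2,3] (faults so far: 2)
  step 6: ref 4 -> FAULT, evict 3, frames=[2,4] (faults so far: 3)
  step 7: ref 1 -> FAULT, evict 2, frames=[1,4] (faults so far: 4)
  step 8: ref 2 -> FAULT, evict 4, frames=[1,2] (faults so far: 5)
  step 9: ref 3 -> FAULT, evict 1, frames=[3,2] (faults so far: 6)
  step 10: ref 3 -> HIT, frames=[3,2] (faults so far: 6)
  step 11: ref 3 -> HIT, frames=[3,2] (faults so far: 6)
  LRU total faults: 6
--- Optimal ---
  step 0: ref 2 -> FAULT, frames=[2,-] (faults so far: 1)
  step 1: ref 3 -> FAULT, frames=[2,3] (faults so far: 2)
  step 2: ref 2 -> HIT, frames=[2,3] (faults so far: 2)
  step 3: ref 2 -> HIT, frames=[2,3] (faults so far: 2)
  step 4: ref 3 -> HIT, frames=[2,3] (faults so far: 2)
  step 5: ref 2 -> HIT, frames=[2,3] (faults so far: 2)
  step 6: ref 4 -> FAULT, evict 3, frames=[2,4] (faults so far: 3)
  step 7: ref 1 -> FAULT, evict 4, frames=[2,1] (faults so far: 4)
  step 8: ref 2 -> HIT, frames=[2,1] (faults so far: 4)
  step 9: ref 3 -> FAULT, evict 1, frames=[2,3] (faults so far: 5)
  step 10: ref 3 -> HIT, frames=[2,3] (faults so far: 5)
  step 11: ref 3 -> HIT, frames=[2,3] (faults so far: 5)
  Optimal total faults: 5

Answer: 6 6 5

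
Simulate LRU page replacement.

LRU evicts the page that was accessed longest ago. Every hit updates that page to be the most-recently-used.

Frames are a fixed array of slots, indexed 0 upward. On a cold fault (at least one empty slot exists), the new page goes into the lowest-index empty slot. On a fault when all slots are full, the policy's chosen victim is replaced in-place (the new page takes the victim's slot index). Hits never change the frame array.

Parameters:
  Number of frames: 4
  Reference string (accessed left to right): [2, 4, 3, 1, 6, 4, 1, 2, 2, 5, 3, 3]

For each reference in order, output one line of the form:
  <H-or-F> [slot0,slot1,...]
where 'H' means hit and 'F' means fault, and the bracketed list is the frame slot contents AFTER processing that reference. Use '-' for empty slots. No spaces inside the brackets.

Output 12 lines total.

F [2,-,-,-]
F [2,4,-,-]
F [2,4,3,-]
F [2,4,3,1]
F [6,4,3,1]
H [6,4,3,1]
H [6,4,3,1]
F [6,4,2,1]
H [6,4,2,1]
F [5,4,2,1]
F [5,3,2,1]
H [5,3,2,1]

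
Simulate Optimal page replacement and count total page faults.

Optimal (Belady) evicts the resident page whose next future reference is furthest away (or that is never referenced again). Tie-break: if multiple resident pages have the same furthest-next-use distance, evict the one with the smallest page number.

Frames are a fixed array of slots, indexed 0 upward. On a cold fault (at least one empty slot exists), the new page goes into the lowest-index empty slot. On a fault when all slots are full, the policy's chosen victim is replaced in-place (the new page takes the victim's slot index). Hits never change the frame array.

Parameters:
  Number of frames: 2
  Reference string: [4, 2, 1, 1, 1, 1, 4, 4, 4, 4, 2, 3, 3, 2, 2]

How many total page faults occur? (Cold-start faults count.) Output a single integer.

Answer: 5

Derivation:
Step 0: ref 4 → FAULT, frames=[4,-]
Step 1: ref 2 → FAULT, frames=[4,2]
Step 2: ref 1 → FAULT (evict 2), frames=[4,1]
Step 3: ref 1 → HIT, frames=[4,1]
Step 4: ref 1 → HIT, frames=[4,1]
Step 5: ref 1 → HIT, frames=[4,1]
Step 6: ref 4 → HIT, frames=[4,1]
Step 7: ref 4 → HIT, frames=[4,1]
Step 8: ref 4 → HIT, frames=[4,1]
Step 9: ref 4 → HIT, frames=[4,1]
Step 10: ref 2 → FAULT (evict 1), frames=[4,2]
Step 11: ref 3 → FAULT (evict 4), frames=[3,2]
Step 12: ref 3 → HIT, frames=[3,2]
Step 13: ref 2 → HIT, frames=[3,2]
Step 14: ref 2 → HIT, frames=[3,2]
Total faults: 5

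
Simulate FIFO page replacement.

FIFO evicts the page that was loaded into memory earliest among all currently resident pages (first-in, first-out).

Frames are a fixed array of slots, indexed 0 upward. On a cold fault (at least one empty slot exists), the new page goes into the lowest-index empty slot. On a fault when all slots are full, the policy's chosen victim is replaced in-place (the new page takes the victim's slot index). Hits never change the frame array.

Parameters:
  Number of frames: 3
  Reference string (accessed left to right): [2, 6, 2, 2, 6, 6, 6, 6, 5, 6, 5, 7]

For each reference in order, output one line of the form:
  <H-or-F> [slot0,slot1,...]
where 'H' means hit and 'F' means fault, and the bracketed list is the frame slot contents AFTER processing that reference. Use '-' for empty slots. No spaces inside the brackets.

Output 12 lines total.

F [2,-,-]
F [2,6,-]
H [2,6,-]
H [2,6,-]
H [2,6,-]
H [2,6,-]
H [2,6,-]
H [2,6,-]
F [2,6,5]
H [2,6,5]
H [2,6,5]
F [7,6,5]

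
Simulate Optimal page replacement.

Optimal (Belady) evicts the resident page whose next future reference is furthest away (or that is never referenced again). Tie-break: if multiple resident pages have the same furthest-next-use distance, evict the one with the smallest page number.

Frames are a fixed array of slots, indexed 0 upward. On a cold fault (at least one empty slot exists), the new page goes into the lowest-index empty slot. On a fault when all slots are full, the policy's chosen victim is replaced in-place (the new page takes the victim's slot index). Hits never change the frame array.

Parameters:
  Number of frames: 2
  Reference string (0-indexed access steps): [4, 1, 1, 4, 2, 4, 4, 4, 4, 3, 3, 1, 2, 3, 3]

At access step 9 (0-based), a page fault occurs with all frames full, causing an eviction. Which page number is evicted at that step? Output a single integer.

Step 0: ref 4 -> FAULT, frames=[4,-]
Step 1: ref 1 -> FAULT, frames=[4,1]
Step 2: ref 1 -> HIT, frames=[4,1]
Step 3: ref 4 -> HIT, frames=[4,1]
Step 4: ref 2 -> FAULT, evict 1, frames=[4,2]
Step 5: ref 4 -> HIT, frames=[4,2]
Step 6: ref 4 -> HIT, frames=[4,2]
Step 7: ref 4 -> HIT, frames=[4,2]
Step 8: ref 4 -> HIT, frames=[4,2]
Step 9: ref 3 -> FAULT, evict 4, frames=[3,2]
At step 9: evicted page 4

Answer: 4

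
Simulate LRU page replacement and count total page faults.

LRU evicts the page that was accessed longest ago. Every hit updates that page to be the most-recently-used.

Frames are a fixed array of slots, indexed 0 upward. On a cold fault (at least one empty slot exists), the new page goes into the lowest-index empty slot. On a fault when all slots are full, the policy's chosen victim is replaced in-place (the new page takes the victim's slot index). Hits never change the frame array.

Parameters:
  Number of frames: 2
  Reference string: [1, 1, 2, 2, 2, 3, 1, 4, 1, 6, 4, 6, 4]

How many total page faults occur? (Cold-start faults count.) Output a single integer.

Step 0: ref 1 → FAULT, frames=[1,-]
Step 1: ref 1 → HIT, frames=[1,-]
Step 2: ref 2 → FAULT, frames=[1,2]
Step 3: ref 2 → HIT, frames=[1,2]
Step 4: ref 2 → HIT, frames=[1,2]
Step 5: ref 3 → FAULT (evict 1), frames=[3,2]
Step 6: ref 1 → FAULT (evict 2), frames=[3,1]
Step 7: ref 4 → FAULT (evict 3), frames=[4,1]
Step 8: ref 1 → HIT, frames=[4,1]
Step 9: ref 6 → FAULT (evict 4), frames=[6,1]
Step 10: ref 4 → FAULT (evict 1), frames=[6,4]
Step 11: ref 6 → HIT, frames=[6,4]
Step 12: ref 4 → HIT, frames=[6,4]
Total faults: 7

Answer: 7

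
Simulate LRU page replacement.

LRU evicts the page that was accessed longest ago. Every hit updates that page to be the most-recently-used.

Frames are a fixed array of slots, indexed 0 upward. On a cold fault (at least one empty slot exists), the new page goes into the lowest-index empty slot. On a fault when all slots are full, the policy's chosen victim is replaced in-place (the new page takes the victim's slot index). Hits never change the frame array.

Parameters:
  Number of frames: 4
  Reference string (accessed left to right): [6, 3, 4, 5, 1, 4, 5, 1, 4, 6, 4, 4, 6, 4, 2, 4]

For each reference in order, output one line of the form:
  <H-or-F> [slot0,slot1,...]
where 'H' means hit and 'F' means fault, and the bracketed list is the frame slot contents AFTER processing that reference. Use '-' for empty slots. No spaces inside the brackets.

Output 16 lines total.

F [6,-,-,-]
F [6,3,-,-]
F [6,3,4,-]
F [6,3,4,5]
F [1,3,4,5]
H [1,3,4,5]
H [1,3,4,5]
H [1,3,4,5]
H [1,3,4,5]
F [1,6,4,5]
H [1,6,4,5]
H [1,6,4,5]
H [1,6,4,5]
H [1,6,4,5]
F [1,6,4,2]
H [1,6,4,2]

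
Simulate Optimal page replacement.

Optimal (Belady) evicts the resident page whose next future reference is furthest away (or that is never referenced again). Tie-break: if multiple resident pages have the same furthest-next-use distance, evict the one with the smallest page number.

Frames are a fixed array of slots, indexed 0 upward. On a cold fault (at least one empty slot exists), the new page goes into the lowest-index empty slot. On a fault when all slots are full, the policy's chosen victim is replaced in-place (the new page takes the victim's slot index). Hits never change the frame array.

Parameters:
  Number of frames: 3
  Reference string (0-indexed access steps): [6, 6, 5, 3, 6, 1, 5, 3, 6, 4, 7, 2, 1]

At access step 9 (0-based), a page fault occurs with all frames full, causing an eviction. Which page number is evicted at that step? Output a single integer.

Step 0: ref 6 -> FAULT, frames=[6,-,-]
Step 1: ref 6 -> HIT, frames=[6,-,-]
Step 2: ref 5 -> FAULT, frames=[6,5,-]
Step 3: ref 3 -> FAULT, frames=[6,5,3]
Step 4: ref 6 -> HIT, frames=[6,5,3]
Step 5: ref 1 -> FAULT, evict 6, frames=[1,5,3]
Step 6: ref 5 -> HIT, frames=[1,5,3]
Step 7: ref 3 -> HIT, frames=[1,5,3]
Step 8: ref 6 -> FAULT, evict 3, frames=[1,5,6]
Step 9: ref 4 -> FAULT, evict 5, frames=[1,4,6]
At step 9: evicted page 5

Answer: 5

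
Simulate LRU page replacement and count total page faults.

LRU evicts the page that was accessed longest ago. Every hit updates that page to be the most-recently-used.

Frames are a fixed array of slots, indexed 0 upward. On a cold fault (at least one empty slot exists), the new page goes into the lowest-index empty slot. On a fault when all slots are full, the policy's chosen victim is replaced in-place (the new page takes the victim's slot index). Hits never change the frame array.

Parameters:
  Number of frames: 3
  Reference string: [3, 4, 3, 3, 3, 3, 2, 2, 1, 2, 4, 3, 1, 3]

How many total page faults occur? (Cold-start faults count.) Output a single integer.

Step 0: ref 3 → FAULT, frames=[3,-,-]
Step 1: ref 4 → FAULT, frames=[3,4,-]
Step 2: ref 3 → HIT, frames=[3,4,-]
Step 3: ref 3 → HIT, frames=[3,4,-]
Step 4: ref 3 → HIT, frames=[3,4,-]
Step 5: ref 3 → HIT, frames=[3,4,-]
Step 6: ref 2 → FAULT, frames=[3,4,2]
Step 7: ref 2 → HIT, frames=[3,4,2]
Step 8: ref 1 → FAULT (evict 4), frames=[3,1,2]
Step 9: ref 2 → HIT, frames=[3,1,2]
Step 10: ref 4 → FAULT (evict 3), frames=[4,1,2]
Step 11: ref 3 → FAULT (evict 1), frames=[4,3,2]
Step 12: ref 1 → FAULT (evict 2), frames=[4,3,1]
Step 13: ref 3 → HIT, frames=[4,3,1]
Total faults: 7

Answer: 7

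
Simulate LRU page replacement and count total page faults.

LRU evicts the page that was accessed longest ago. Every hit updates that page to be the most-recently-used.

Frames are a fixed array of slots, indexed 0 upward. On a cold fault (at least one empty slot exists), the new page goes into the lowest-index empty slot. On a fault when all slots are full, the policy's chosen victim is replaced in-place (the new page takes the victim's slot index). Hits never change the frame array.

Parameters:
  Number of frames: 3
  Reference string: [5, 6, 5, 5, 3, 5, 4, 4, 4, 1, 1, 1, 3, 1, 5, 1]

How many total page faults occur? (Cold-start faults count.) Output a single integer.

Step 0: ref 5 → FAULT, frames=[5,-,-]
Step 1: ref 6 → FAULT, frames=[5,6,-]
Step 2: ref 5 → HIT, frames=[5,6,-]
Step 3: ref 5 → HIT, frames=[5,6,-]
Step 4: ref 3 → FAULT, frames=[5,6,3]
Step 5: ref 5 → HIT, frames=[5,6,3]
Step 6: ref 4 → FAULT (evict 6), frames=[5,4,3]
Step 7: ref 4 → HIT, frames=[5,4,3]
Step 8: ref 4 → HIT, frames=[5,4,3]
Step 9: ref 1 → FAULT (evict 3), frames=[5,4,1]
Step 10: ref 1 → HIT, frames=[5,4,1]
Step 11: ref 1 → HIT, frames=[5,4,1]
Step 12: ref 3 → FAULT (evict 5), frames=[3,4,1]
Step 13: ref 1 → HIT, frames=[3,4,1]
Step 14: ref 5 → FAULT (evict 4), frames=[3,5,1]
Step 15: ref 1 → HIT, frames=[3,5,1]
Total faults: 7

Answer: 7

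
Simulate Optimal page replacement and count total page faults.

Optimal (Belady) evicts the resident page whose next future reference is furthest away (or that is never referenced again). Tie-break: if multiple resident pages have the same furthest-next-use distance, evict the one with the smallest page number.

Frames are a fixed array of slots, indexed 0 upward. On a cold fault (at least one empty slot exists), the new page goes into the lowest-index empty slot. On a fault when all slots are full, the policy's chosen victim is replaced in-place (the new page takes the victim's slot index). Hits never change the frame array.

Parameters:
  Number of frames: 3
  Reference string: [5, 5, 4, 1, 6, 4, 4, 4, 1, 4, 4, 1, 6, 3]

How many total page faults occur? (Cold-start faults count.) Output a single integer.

Step 0: ref 5 → FAULT, frames=[5,-,-]
Step 1: ref 5 → HIT, frames=[5,-,-]
Step 2: ref 4 → FAULT, frames=[5,4,-]
Step 3: ref 1 → FAULT, frames=[5,4,1]
Step 4: ref 6 → FAULT (evict 5), frames=[6,4,1]
Step 5: ref 4 → HIT, frames=[6,4,1]
Step 6: ref 4 → HIT, frames=[6,4,1]
Step 7: ref 4 → HIT, frames=[6,4,1]
Step 8: ref 1 → HIT, frames=[6,4,1]
Step 9: ref 4 → HIT, frames=[6,4,1]
Step 10: ref 4 → HIT, frames=[6,4,1]
Step 11: ref 1 → HIT, frames=[6,4,1]
Step 12: ref 6 → HIT, frames=[6,4,1]
Step 13: ref 3 → FAULT (evict 1), frames=[6,4,3]
Total faults: 5

Answer: 5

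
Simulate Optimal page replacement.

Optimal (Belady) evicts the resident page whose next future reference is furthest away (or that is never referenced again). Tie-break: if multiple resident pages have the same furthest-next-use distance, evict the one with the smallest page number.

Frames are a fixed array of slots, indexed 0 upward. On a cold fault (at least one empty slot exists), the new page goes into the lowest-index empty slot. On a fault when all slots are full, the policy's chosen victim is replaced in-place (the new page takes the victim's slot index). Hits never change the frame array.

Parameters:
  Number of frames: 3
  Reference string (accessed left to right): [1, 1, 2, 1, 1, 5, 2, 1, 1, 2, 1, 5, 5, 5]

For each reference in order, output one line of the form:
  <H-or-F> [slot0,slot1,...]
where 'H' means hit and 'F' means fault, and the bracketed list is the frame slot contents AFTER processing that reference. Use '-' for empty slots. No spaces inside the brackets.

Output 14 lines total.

F [1,-,-]
H [1,-,-]
F [1,2,-]
H [1,2,-]
H [1,2,-]
F [1,2,5]
H [1,2,5]
H [1,2,5]
H [1,2,5]
H [1,2,5]
H [1,2,5]
H [1,2,5]
H [1,2,5]
H [1,2,5]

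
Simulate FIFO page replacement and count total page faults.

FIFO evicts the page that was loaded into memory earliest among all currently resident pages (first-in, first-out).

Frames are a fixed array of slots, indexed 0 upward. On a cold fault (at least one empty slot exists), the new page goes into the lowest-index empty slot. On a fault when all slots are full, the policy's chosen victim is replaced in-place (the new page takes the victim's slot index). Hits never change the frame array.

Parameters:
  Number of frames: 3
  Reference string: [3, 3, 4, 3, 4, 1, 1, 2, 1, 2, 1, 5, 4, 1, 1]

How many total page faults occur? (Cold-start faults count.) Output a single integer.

Step 0: ref 3 → FAULT, frames=[3,-,-]
Step 1: ref 3 → HIT, frames=[3,-,-]
Step 2: ref 4 → FAULT, frames=[3,4,-]
Step 3: ref 3 → HIT, frames=[3,4,-]
Step 4: ref 4 → HIT, frames=[3,4,-]
Step 5: ref 1 → FAULT, frames=[3,4,1]
Step 6: ref 1 → HIT, frames=[3,4,1]
Step 7: ref 2 → FAULT (evict 3), frames=[2,4,1]
Step 8: ref 1 → HIT, frames=[2,4,1]
Step 9: ref 2 → HIT, frames=[2,4,1]
Step 10: ref 1 → HIT, frames=[2,4,1]
Step 11: ref 5 → FAULT (evict 4), frames=[2,5,1]
Step 12: ref 4 → FAULT (evict 1), frames=[2,5,4]
Step 13: ref 1 → FAULT (evict 2), frames=[1,5,4]
Step 14: ref 1 → HIT, frames=[1,5,4]
Total faults: 7

Answer: 7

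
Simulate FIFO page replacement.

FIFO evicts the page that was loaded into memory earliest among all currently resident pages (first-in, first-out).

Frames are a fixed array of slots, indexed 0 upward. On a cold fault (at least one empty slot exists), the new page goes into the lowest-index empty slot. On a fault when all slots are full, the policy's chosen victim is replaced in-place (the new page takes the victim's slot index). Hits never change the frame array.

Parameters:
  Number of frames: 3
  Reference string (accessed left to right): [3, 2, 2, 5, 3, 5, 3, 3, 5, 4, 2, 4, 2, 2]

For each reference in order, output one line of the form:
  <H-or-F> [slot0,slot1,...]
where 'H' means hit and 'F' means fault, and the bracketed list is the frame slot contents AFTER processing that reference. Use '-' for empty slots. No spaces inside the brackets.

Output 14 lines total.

F [3,-,-]
F [3,2,-]
H [3,2,-]
F [3,2,5]
H [3,2,5]
H [3,2,5]
H [3,2,5]
H [3,2,5]
H [3,2,5]
F [4,2,5]
H [4,2,5]
H [4,2,5]
H [4,2,5]
H [4,2,5]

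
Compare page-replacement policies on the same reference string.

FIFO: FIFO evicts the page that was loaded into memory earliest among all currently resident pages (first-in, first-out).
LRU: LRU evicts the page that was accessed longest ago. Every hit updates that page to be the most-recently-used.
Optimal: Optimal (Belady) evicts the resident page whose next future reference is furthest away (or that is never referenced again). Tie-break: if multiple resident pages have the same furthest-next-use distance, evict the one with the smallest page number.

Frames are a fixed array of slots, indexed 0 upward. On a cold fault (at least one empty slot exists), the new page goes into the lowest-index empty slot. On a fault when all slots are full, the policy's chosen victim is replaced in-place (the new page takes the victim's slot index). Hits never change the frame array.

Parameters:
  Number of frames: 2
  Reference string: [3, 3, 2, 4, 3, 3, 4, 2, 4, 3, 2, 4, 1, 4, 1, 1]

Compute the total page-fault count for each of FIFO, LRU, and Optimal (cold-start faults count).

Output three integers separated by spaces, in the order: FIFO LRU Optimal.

--- FIFO ---
  step 0: ref 3 -> FAULT, frames=[3,-] (faults so far: 1)
  step 1: ref 3 -> HIT, frames=[3,-] (faults so far: 1)
  step 2: ref 2 -> FAULT, frames=[3,2] (faults so far: 2)
  step 3: ref 4 -> FAULT, evict 3, frames=[4,2] (faults so far: 3)
  step 4: ref 3 -> FAULT, evict 2, frames=[4,3] (faults so far: 4)
  step 5: ref 3 -> HIT, frames=[4,3] (faults so far: 4)
  step 6: ref 4 -> HIT, frames=[4,3] (faults so far: 4)
  step 7: ref 2 -> FAULT, evict 4, frames=[2,3] (faults so far: 5)
  step 8: ref 4 -> FAULT, evict 3, frames=[2,4] (faults so far: 6)
  step 9: ref 3 -> FAULT, evict 2, frames=[3,4] (faults so far: 7)
  step 10: ref 2 -> FAULT, evict 4, frames=[3,2] (faults so far: 8)
  step 11: ref 4 -> FAULT, evict 3, frames=[4,2] (faults so far: 9)
  step 12: ref 1 -> FAULT, evict 2, frames=[4,1] (faults so far: 10)
  step 13: ref 4 -> HIT, frames=[4,1] (faults so far: 10)
  step 14: ref 1 -> HIT, frames=[4,1] (faults so far: 10)
  step 15: ref 1 -> HIT, frames=[4,1] (faults so far: 10)
  FIFO total faults: 10
--- LRU ---
  step 0: ref 3 -> FAULT, frames=[3,-] (faults so far: 1)
  step 1: ref 3 -> HIT, frames=[3,-] (faults so far: 1)
  step 2: ref 2 -> FAULT, frames=[3,2] (faults so far: 2)
  step 3: ref 4 -> FAULT, evict 3, frames=[4,2] (faults so far: 3)
  step 4: ref 3 -> FAULT, evict 2, frames=[4,3] (faults so far: 4)
  step 5: ref 3 -> HIT, frames=[4,3] (faults so far: 4)
  step 6: ref 4 -> HIT, frames=[4,3] (faults so far: 4)
  step 7: ref 2 -> FAULT, evict 3, frames=[4,2] (faults so far: 5)
  step 8: ref 4 -> HIT, frames=[4,2] (faults so far: 5)
  step 9: ref 3 -> FAULT, evict 2, frames=[4,3] (faults so far: 6)
  step 10: ref 2 -> FAULT, evict 4, frames=[2,3] (faults so far: 7)
  step 11: ref 4 -> FAULT, evict 3, frames=[2,4] (faults so far: 8)
  step 12: ref 1 -> FAULT, evict 2, frames=[1,4] (faults so far: 9)
  step 13: ref 4 -> HIT, frames=[1,4] (faults so far: 9)
  step 14: ref 1 -> HIT, frames=[1,4] (faults so far: 9)
  step 15: ref 1 -> HIT, frames=[1,4] (faults so far: 9)
  LRU total faults: 9
--- Optimal ---
  step 0: ref 3 -> FAULT, frames=[3,-] (faults so far: 1)
  step 1: ref 3 -> HIT, frames=[3,-] (faults so far: 1)
  step 2: ref 2 -> FAULT, frames=[3,2] (faults so far: 2)
  step 3: ref 4 -> FAULT, evict 2, frames=[3,4] (faults so far: 3)
  step 4: ref 3 -> HIT, frames=[3,4] (faults so far: 3)
  step 5: ref 3 -> HIT, frames=[3,4] (faults so far: 3)
  step 6: ref 4 -> HIT, frames=[3,4] (faults so far: 3)
  step 7: ref 2 -> FAULT, evict 3, frames=[2,4] (faults so far: 4)
  step 8: ref 4 -> HIT, frames=[2,4] (faults so far: 4)
  step 9: ref 3 -> FAULT, evict 4, frames=[2,3] (faults so far: 5)
  step 10: ref 2 -> HIT, frames=[2,3] (faults so far: 5)
  step 11: ref 4 -> FAULT, evict 2, frames=[4,3] (faults so far: 6)
  step 12: ref 1 -> FAULT, evict 3, frames=[4,1] (faults so far: 7)
  step 13: ref 4 -> HIT, frames=[4,1] (faults so far: 7)
  step 14: ref 1 -> HIT, frames=[4,1] (faults so far: 7)
  step 15: ref 1 -> HIT, frames=[4,1] (faults so far: 7)
  Optimal total faults: 7

Answer: 10 9 7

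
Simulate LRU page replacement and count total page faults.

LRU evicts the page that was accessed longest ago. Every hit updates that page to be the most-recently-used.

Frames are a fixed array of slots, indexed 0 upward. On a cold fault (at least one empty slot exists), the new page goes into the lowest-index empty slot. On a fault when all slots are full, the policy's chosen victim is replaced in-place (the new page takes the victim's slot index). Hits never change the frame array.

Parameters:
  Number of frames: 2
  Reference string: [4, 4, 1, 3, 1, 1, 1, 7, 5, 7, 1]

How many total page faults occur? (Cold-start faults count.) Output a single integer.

Answer: 6

Derivation:
Step 0: ref 4 → FAULT, frames=[4,-]
Step 1: ref 4 → HIT, frames=[4,-]
Step 2: ref 1 → FAULT, frames=[4,1]
Step 3: ref 3 → FAULT (evict 4), frames=[3,1]
Step 4: ref 1 → HIT, frames=[3,1]
Step 5: ref 1 → HIT, frames=[3,1]
Step 6: ref 1 → HIT, frames=[3,1]
Step 7: ref 7 → FAULT (evict 3), frames=[7,1]
Step 8: ref 5 → FAULT (evict 1), frames=[7,5]
Step 9: ref 7 → HIT, frames=[7,5]
Step 10: ref 1 → FAULT (evict 5), frames=[7,1]
Total faults: 6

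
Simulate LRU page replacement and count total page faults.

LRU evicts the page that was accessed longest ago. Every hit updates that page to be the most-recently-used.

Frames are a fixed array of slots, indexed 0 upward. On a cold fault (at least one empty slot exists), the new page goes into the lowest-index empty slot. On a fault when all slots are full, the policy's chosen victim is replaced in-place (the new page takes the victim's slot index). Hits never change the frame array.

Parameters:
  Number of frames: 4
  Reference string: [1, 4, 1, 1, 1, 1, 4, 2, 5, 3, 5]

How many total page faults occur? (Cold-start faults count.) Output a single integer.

Step 0: ref 1 → FAULT, frames=[1,-,-,-]
Step 1: ref 4 → FAULT, frames=[1,4,-,-]
Step 2: ref 1 → HIT, frames=[1,4,-,-]
Step 3: ref 1 → HIT, frames=[1,4,-,-]
Step 4: ref 1 → HIT, frames=[1,4,-,-]
Step 5: ref 1 → HIT, frames=[1,4,-,-]
Step 6: ref 4 → HIT, frames=[1,4,-,-]
Step 7: ref 2 → FAULT, frames=[1,4,2,-]
Step 8: ref 5 → FAULT, frames=[1,4,2,5]
Step 9: ref 3 → FAULT (evict 1), frames=[3,4,2,5]
Step 10: ref 5 → HIT, frames=[3,4,2,5]
Total faults: 5

Answer: 5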